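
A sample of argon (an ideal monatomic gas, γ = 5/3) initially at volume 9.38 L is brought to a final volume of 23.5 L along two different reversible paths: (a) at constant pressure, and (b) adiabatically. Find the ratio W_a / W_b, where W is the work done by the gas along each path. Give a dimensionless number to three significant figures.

W_a / W_b ≈ 2.19

Path (a) isobaric: W = P₁(V₂ − V₁) → W_a/(P₁V₁) = 1.505.
Path (b) adiabatic: W = P₁V₁(1 − (V₁/V₂)^(γ−1))/(γ−1) → W_b/(P₁V₁) = 0.6868.
W_a / W_b = 1.505 / 0.6868 = 2.192.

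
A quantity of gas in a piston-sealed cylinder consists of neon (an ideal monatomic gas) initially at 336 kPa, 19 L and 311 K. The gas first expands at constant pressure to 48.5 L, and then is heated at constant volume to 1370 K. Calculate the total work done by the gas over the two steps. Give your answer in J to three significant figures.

W_total ≈ 9910 J

Step 1 (isobaric): W = PΔV = (336 kPa)(48.5 − 19 L) = 9912 J.
Step 2 (isochoric): W = 0 (constant volume).
W_total = 9912 + 0 = 9912 J.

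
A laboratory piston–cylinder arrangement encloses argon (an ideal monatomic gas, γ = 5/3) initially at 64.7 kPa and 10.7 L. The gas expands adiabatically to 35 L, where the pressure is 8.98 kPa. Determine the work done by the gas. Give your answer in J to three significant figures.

W ≈ 567 J

Adiabatic: W = (P₁V₁ − P₂V₂)/(γ − 1) with γ = 5/3.
P₁V₁ = 692.3 J, P₂V₂ = 314.3 J.
W = (692.3 − 314.3) / 0.6667 = 567 J.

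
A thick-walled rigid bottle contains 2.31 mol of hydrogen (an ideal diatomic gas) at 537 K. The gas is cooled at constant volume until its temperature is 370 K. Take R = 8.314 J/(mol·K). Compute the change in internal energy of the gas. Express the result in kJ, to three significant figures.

Constant volume ⇒ W = 0, so Q = ΔU = nCᵥΔT with Cᵥ = 5R/2 = 20.79 J/(mol·K).
ΔU = (2.31)(20.79)(370 − 537) = -8018 J.

ΔU ≈ -8.02 kJ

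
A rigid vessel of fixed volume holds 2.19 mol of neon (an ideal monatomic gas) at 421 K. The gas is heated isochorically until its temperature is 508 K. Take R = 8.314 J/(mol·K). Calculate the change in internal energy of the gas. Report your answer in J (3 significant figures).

Constant volume ⇒ W = 0, so Q = ΔU = nCᵥΔT with Cᵥ = 3R/2 = 12.47 J/(mol·K).
ΔU = (2.19)(12.47)(508 − 421) = 2376 J.

ΔU ≈ 2380 J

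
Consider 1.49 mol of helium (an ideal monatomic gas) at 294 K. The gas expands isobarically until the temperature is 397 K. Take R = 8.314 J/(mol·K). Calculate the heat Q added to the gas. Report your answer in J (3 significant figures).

Isobaric: W = nRΔT = (1.49)(8.314)(103) = 1276 J.
ΔU = nCᵥΔT with Cᵥ = 3R/2: ΔU = (1.49)(12.47)(103) = 1914 J.
Q = ΔU + W = 1914 + 1276 = 3190 J.

Q ≈ 3190 J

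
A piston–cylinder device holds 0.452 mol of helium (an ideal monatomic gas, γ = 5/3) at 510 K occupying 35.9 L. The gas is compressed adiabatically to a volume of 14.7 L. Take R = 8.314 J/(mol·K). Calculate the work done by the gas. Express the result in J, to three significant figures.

W ≈ -2340 J

Adiabatic: TV^(γ−1) = const with γ = 5/3.
T₂ = T₁ (V₁/V₂)^(γ−1) = 510 × (35.9/14.7)^0.667 = 510 × 1.814 = 924.9 K.
W_by = nCᵥ(T₁ − T₂) = (0.452)(12.47)(510 − 924.9) = -2339 J.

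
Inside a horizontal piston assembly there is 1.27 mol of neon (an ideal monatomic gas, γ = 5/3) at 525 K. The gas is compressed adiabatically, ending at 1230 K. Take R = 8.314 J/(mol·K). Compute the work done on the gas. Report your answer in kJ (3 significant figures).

W ≈ 11.2 kJ

Adiabatic ⇒ Q = 0, so W_by = −ΔU = nCᵥ(T₁ − T₂).
Cᵥ = 3R/2 = 12.47 J/(mol·K).
W = (1.27)(12.47)(525 − 1230) = -11166 J.
Work on gas = −W_by = 11166 J.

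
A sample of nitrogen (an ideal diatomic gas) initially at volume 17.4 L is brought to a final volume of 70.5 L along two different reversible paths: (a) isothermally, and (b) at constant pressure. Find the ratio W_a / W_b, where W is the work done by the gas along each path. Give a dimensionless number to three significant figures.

Path (a) isothermal: W = P₁V₁ ln(V₂/V₁) → W_a/(P₁V₁) = 1.399.
Path (b) isobaric: W = P₁(V₂ − V₁) → W_b/(P₁V₁) = 3.052.
W_a / W_b = 1.399 / 3.052 = 0.4585.

W_a / W_b ≈ 0.458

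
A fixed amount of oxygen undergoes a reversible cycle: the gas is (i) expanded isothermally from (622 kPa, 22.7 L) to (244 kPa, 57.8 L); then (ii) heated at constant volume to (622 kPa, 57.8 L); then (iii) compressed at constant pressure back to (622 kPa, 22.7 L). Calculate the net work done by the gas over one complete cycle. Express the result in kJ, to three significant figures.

Leg (i): W = PᵢVᵢ ln(V_f/Vᵢ) = (14119) ln(57.8/22.7) = 13196 J.
Leg (ii): W = 0.
Leg (iii): W = PΔV = (622)(22.7 − 57.8) = -21832 J.
W_net = 13196 − 21832 = -8636 J.

W_net ≈ -8.64 kJ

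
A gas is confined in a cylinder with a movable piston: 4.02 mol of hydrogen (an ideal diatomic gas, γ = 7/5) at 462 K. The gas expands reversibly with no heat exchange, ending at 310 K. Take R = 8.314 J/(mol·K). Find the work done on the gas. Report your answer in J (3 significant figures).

W ≈ -12700 J

Adiabatic ⇒ Q = 0, so W_by = −ΔU = nCᵥ(T₁ − T₂).
Cᵥ = 5R/2 = 20.79 J/(mol·K).
W = (4.02)(20.79)(462 − 310) = 12700 J.
Work on gas = −W_by = -12700 J.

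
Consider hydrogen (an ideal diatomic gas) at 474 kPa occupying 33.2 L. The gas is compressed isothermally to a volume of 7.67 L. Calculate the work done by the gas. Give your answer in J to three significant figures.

Isothermal: W = nRT ln(V₂/V₁) = P₁V₁ ln(V₂/V₁).
P₁V₁ = (474 kPa)(33.2 L) = 15737 J.
W = 15737 × ln(7.67/33.2) = 15737 × -1.465
W_by_gas = -23058 J.

W ≈ -23100 J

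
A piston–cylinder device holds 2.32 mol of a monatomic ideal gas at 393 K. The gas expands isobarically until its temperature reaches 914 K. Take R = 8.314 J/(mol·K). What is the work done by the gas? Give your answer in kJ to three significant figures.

W ≈ 10.0 kJ

Isobaric: W = P ΔV = nR ΔT.
W = (2.32)(8.314)(914 − 393) = 10049 J.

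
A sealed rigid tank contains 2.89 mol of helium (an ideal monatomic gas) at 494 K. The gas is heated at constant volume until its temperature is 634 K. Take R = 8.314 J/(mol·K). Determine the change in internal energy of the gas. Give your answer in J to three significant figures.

ΔU ≈ 5050 J

Constant volume ⇒ W = 0, so Q = ΔU = nCᵥΔT with Cᵥ = 3R/2 = 12.47 J/(mol·K).
ΔU = (2.89)(12.47)(634 − 494) = 5046 J.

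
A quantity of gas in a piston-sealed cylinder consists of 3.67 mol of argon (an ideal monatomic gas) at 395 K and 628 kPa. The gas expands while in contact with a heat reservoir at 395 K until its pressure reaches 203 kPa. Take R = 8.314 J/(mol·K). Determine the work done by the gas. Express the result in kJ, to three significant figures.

W ≈ 13.6 kJ

Isothermal process: W = nRT ln(V₂/V₁) = nRT ln(P₁/P₂).
W = (3.67)(8.314)(395) × ln(628/203)
  = 12052 × ln(3.094) = 12052 × 1.129
W_by_gas = 13611 J.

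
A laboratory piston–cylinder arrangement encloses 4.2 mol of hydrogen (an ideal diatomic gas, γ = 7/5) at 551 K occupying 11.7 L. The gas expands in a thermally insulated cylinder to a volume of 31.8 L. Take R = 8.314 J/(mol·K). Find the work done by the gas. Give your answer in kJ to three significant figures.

W ≈ 15.9 kJ

Adiabatic: TV^(γ−1) = const with γ = 7/5.
T₂ = T₁ (V₁/V₂)^(γ−1) = 551 × (11.7/31.8)^0.4 = 551 × 0.6704 = 369.4 K.
W_by = nCᵥ(T₁ − T₂) = (4.2)(20.79)(551 − 369.4) = 15856 J.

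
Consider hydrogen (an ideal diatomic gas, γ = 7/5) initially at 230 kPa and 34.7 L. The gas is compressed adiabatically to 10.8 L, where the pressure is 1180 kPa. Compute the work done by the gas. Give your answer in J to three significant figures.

W ≈ -11900 J

Adiabatic: W = (P₁V₁ − P₂V₂)/(γ − 1) with γ = 7/5.
P₁V₁ = 7981 J, P₂V₂ = 12744 J.
W = (7981 − 12744) / 0.4 = -11908 J.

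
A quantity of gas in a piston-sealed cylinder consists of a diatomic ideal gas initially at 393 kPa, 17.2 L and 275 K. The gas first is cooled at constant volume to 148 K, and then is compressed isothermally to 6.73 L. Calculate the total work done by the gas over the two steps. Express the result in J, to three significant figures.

Step 1 (isochoric): W = 0 (constant volume).
After step 1: P = 211.5 kPa (V unchanged).
Step 2 (isothermal): W = P₁V₁ ln(V₂/V₁) = (3638) ln(6.73/17.2) = -3414 J.
W_total = 0 − 3414 = -3414 J.

W_total ≈ -3410 J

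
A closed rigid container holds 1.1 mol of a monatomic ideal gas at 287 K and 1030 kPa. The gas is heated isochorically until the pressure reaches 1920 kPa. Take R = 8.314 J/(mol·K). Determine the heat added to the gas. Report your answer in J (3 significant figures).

Q ≈ 3400 J

Constant volume ⇒ W = 0, so Q = ΔU = nCᵥΔT with Cᵥ = 3R/2 = 12.47 J/(mol·K).
At constant V, T₂/T₁ = P₂/P₁ ⇒ ΔT = T₁(P₂/P₁ − 1) = 287·(1920/1030 − 1) = 248 K.
ΔU = (1.1)(12.47)(248) = 3402 J.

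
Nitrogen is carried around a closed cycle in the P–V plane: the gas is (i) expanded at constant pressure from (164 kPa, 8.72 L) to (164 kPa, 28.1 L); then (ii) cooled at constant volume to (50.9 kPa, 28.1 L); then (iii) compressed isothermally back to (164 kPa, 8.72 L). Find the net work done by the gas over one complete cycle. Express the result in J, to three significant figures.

Leg (i): W = PΔV = (164)(28.1 − 8.72) = 3178 J.
Leg (ii): W = 0.
Leg (iii): W = PᵢVᵢ ln(V_f/Vᵢ) = (1430) ln(8.72/28.1) = -1674 J.
W_net = 3178 − 1674 = 1505 J.

W_net ≈ 1500 J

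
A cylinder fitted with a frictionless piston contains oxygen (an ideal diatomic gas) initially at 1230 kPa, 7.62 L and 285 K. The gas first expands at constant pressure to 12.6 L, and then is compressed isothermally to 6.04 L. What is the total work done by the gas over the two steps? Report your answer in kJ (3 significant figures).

Step 1 (isobaric): W = PΔV = (1230 kPa)(12.6 − 7.62 L) = 6125 J.
After step 1: P = 1230 kPa, V = 12.6 L, T = 471.3 K.
Step 2 (isothermal): W = P₁V₁ ln(V₂/V₁) = (15498) ln(6.04/12.6) = -11396 J.
W_total = 6125 − 11396 = -5270 J.

W_total ≈ -5.27 kJ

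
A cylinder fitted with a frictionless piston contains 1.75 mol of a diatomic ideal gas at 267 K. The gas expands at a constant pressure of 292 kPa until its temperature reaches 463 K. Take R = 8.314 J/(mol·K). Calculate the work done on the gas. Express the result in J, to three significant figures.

Isobaric: W = P ΔV = nR ΔT.
W = (1.75)(8.314)(463 − 267) = 2852 J.
Work on gas = −W_by = -2852 J.

W ≈ -2850 J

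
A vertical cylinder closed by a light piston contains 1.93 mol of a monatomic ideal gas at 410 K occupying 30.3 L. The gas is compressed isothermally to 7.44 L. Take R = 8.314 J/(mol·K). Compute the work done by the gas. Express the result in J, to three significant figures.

Isothermal: W = nRT ln(V₂/V₁).
W = (1.93)(8.314)(410) × ln(7.44/30.3)
  = 6579 × -1.404
W_by_gas = -9239 J.

W ≈ -9240 J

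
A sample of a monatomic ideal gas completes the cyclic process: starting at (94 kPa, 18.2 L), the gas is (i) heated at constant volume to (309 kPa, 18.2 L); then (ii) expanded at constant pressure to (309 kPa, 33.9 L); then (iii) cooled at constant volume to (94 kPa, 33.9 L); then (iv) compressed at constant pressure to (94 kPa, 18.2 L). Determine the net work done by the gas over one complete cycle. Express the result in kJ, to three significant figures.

W_net ≈ 3.38 kJ

Constant-volume legs do no work.
W(ii) = (309)(33.9 − 18.2) = 4851 J; W(iv) = (94)(18.2 − 33.9) = -1476 J.
W_net = 4851 − 1476 = 3376 J (the clockwise enclosed area).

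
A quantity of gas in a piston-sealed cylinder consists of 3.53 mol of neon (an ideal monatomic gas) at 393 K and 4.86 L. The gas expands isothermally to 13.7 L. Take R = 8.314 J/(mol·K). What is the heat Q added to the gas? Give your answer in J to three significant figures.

Q ≈ 12000 J

Isothermal ⇒ ΔU = 0, so Q = W = nRT ln(V₂/V₁).
Q = (3.53)(8.314)(393) ln(13.7/4.86) = 11534 × 1.036 = 11953 J.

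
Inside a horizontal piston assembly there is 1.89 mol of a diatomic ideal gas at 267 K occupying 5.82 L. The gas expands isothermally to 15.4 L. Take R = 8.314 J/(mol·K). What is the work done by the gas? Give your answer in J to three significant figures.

Isothermal: W = nRT ln(V₂/V₁).
W = (1.89)(8.314)(267) × ln(15.4/5.82)
  = 4195 × 0.9731
W_by_gas = 4082 J.

W ≈ 4080 J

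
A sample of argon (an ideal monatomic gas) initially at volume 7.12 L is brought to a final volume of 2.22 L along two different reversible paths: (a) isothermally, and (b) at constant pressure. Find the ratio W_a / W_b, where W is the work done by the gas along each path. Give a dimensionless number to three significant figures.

Path (a) isothermal: W = P₁V₁ ln(V₂/V₁) → W_a/(P₁V₁) = -1.165.
Path (b) isobaric: W = P₁(V₂ − V₁) → W_b/(P₁V₁) = -0.6882.
W_a / W_b = -1.165 / -0.6882 = 1.693.

W_a / W_b ≈ 1.69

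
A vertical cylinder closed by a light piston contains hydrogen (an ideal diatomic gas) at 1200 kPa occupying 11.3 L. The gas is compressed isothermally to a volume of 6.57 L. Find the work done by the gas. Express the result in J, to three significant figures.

W ≈ -7350 J

Isothermal: W = nRT ln(V₂/V₁) = P₁V₁ ln(V₂/V₁).
P₁V₁ = (1200 kPa)(11.3 L) = 13560 J.
W = 13560 × ln(6.57/11.3) = 13560 × -0.5423
W_by_gas = -7353 J.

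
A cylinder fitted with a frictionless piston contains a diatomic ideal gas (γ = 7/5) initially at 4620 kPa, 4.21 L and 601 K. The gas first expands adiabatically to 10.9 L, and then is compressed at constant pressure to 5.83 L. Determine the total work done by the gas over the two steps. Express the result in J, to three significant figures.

Step 1 (adiabatic): W = (P₁V₁ − P₂V₂)/(γ−1) = (19450 − 13294)/0.4 = 15390 J.
After step 1: P = 1220 kPa, V = 10.9 L, T = 410.8 K.
Step 2 (isobaric): W = PΔV = (1220 kPa)(5.83 − 10.9 L) = -6184 J.
W_total = 15390 − 6184 = 9206 J.

W_total ≈ 9210 J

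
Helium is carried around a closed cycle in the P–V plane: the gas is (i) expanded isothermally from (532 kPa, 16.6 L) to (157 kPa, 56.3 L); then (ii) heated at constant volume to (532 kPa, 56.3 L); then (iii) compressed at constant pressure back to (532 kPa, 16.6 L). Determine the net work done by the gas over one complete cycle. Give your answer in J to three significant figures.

Leg (i): W = PᵢVᵢ ln(V_f/Vᵢ) = (8831) ln(56.3/16.6) = 10785 J.
Leg (ii): W = 0.
Leg (iii): W = PΔV = (532)(16.6 − 56.3) = -21120 J.
W_net = 10785 − 21120 = -10335 J.

W_net ≈ -10300 J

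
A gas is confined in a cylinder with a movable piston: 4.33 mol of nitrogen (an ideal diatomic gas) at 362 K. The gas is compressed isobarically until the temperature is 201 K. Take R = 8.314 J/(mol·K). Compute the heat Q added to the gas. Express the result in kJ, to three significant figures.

Q ≈ -20.3 kJ

Isobaric: W = nRΔT = (4.33)(8.314)(-161) = -5796 J.
ΔU = nCᵥΔT with Cᵥ = 5R/2: ΔU = (4.33)(20.79)(-161) = -14490 J.
Q = ΔU + W = -14490 − 5796 = -20286 J.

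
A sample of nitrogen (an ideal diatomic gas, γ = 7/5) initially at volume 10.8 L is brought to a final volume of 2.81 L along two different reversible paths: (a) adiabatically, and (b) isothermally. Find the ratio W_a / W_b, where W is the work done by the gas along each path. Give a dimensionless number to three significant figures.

Path (a) adiabatic: W = P₁V₁(1 − (V₁/V₂)^(γ−1))/(γ−1) → W_a/(P₁V₁) = -1.784.
Path (b) isothermal: W = P₁V₁ ln(V₂/V₁) → W_b/(P₁V₁) = -1.346.
W_a / W_b = -1.784 / -1.346 = 1.325.

W_a / W_b ≈ 1.32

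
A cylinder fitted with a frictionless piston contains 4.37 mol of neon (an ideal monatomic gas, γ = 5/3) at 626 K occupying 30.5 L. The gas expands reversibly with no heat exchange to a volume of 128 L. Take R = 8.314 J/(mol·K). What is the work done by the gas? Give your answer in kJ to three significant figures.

W ≈ 21.0 kJ

Adiabatic: TV^(γ−1) = const with γ = 5/3.
T₂ = T₁ (V₁/V₂)^(γ−1) = 626 × (30.5/128)^0.667 = 626 × 0.3843 = 240.6 K.
W_by = nCᵥ(T₁ − T₂) = (4.37)(12.47)(626 − 240.6) = 21003 J.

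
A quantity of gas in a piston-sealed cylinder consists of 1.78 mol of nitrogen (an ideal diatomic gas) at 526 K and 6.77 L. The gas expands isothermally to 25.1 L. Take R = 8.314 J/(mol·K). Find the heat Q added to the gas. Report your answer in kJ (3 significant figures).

Q ≈ 10.2 kJ

Isothermal ⇒ ΔU = 0, so Q = W = nRT ln(V₂/V₁).
Q = (1.78)(8.314)(526) ln(25.1/6.77) = 7784 × 1.31 = 10200 J.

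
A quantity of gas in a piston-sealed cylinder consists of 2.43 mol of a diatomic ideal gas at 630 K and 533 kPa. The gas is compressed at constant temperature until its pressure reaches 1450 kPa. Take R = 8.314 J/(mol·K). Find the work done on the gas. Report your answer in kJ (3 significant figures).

W ≈ 12.7 kJ

Isothermal process: W = nRT ln(V₂/V₁) = nRT ln(P₁/P₂).
W = (2.43)(8.314)(630) × ln(533/1450)
  = 12728 × ln(0.3676) = 12728 × -1.001
W_by_gas = -12738 J; work on gas = −W_by = 12738 J.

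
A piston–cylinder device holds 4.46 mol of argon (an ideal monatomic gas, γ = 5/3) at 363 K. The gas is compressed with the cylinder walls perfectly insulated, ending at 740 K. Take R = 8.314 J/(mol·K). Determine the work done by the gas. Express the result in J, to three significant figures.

W ≈ -21000 J

Adiabatic ⇒ Q = 0, so W_by = −ΔU = nCᵥ(T₁ − T₂).
Cᵥ = 3R/2 = 12.47 J/(mol·K).
W = (4.46)(12.47)(363 − 740) = -20969 J.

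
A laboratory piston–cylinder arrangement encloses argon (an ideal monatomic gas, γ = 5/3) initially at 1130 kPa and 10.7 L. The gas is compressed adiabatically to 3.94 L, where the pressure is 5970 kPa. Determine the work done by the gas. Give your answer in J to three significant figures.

W ≈ -17100 J

Adiabatic: W = (P₁V₁ − P₂V₂)/(γ − 1) with γ = 5/3.
P₁V₁ = 12091 J, P₂V₂ = 23522 J.
W = (12091 − 23522) / 0.6667 = -17146 J.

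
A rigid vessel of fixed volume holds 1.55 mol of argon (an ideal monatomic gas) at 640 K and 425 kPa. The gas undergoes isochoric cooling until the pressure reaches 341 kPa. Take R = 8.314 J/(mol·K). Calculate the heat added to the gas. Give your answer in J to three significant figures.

Q ≈ -2450 J

Constant volume ⇒ W = 0, so Q = ΔU = nCᵥΔT with Cᵥ = 3R/2 = 12.47 J/(mol·K).
At constant V, T₂/T₁ = P₂/P₁ ⇒ ΔT = T₁(P₂/P₁ − 1) = 640·(341/425 − 1) = -126.5 K.
ΔU = (1.55)(12.47)(-126.5) = -2445 J.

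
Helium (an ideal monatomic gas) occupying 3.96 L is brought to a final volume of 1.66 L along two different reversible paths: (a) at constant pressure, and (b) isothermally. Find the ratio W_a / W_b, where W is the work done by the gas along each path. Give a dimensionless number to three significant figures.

W_a / W_b ≈ 0.668

Path (a) isobaric: W = P₁(V₂ − V₁) → W_a/(P₁V₁) = -0.5808.
Path (b) isothermal: W = P₁V₁ ln(V₂/V₁) → W_b/(P₁V₁) = -0.8694.
W_a / W_b = -0.5808 / -0.8694 = 0.668.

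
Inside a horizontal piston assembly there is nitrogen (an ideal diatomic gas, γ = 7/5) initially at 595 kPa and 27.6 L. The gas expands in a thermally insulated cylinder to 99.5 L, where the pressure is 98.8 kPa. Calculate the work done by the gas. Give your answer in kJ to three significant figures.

Adiabatic: W = (P₁V₁ − P₂V₂)/(γ − 1) with γ = 7/5.
P₁V₁ = 16422 J, P₂V₂ = 9831 J.
W = (16422 − 9831) / 0.4 = 16479 J.

W ≈ 16.5 kJ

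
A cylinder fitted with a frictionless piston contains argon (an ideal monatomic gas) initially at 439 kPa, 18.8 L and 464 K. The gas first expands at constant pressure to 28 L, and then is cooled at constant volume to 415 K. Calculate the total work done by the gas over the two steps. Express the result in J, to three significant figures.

W_total ≈ 4040 J

Step 1 (isobaric): W = PΔV = (439 kPa)(28 − 18.8 L) = 4039 J.
Step 2 (isochoric): W = 0 (constant volume).
W_total = 4039 + 0 = 4039 J.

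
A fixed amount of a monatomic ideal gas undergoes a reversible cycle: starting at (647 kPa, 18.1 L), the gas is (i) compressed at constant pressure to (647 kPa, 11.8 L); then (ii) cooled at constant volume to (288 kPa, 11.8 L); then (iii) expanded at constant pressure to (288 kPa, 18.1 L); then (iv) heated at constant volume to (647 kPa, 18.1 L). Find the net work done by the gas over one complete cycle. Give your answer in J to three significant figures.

W_net ≈ -2260 J

Constant-volume legs do no work.
W(i) = (647)(11.8 − 18.1) = -4076 J; W(iii) = (288)(18.1 − 11.8) = 1814 J.
W_net = -4076 + 1814 = -2262 J (the counter-clockwise enclosed area).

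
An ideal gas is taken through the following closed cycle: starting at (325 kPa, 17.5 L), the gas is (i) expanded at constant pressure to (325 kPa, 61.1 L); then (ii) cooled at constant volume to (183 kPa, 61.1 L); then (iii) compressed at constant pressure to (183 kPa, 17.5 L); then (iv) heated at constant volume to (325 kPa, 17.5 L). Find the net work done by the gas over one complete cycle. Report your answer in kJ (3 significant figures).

W_net ≈ 6.19 kJ

Constant-volume legs do no work.
W(i) = (325)(61.1 − 17.5) = 14170 J; W(iii) = (183)(17.5 − 61.1) = -7979 J.
W_net = 14170 − 7979 = 6191 J (the clockwise enclosed area).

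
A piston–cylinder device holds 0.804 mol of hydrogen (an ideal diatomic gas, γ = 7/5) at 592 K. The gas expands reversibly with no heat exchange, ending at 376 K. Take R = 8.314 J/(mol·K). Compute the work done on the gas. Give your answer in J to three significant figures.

Adiabatic ⇒ Q = 0, so W_by = −ΔU = nCᵥ(T₁ − T₂).
Cᵥ = 5R/2 = 20.79 J/(mol·K).
W = (0.804)(20.79)(592 − 376) = 3610 J.
Work on gas = −W_by = -3610 J.

W ≈ -3610 J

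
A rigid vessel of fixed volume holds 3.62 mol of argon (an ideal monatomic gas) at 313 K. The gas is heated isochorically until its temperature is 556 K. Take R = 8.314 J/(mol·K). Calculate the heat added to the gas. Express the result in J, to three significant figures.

Constant volume ⇒ W = 0, so Q = ΔU = nCᵥΔT with Cᵥ = 3R/2 = 12.47 J/(mol·K).
ΔU = (3.62)(12.47)(556 − 313) = 10970 J.

Q ≈ 11000 J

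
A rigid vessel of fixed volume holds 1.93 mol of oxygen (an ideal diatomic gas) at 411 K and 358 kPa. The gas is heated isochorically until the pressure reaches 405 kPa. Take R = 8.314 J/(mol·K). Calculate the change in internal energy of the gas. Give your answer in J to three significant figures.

ΔU ≈ 2160 J

Constant volume ⇒ W = 0, so Q = ΔU = nCᵥΔT with Cᵥ = 5R/2 = 20.79 J/(mol·K).
At constant V, T₂/T₁ = P₂/P₁ ⇒ ΔT = T₁(P₂/P₁ − 1) = 411·(405/358 − 1) = 53.96 K.
ΔU = (1.93)(20.79)(53.96) = 2165 J.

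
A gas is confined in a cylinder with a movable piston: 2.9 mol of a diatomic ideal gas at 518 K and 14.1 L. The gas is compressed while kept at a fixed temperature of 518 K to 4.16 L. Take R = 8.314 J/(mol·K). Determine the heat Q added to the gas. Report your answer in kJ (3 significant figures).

Q ≈ -15.2 kJ

Isothermal ⇒ ΔU = 0, so Q = W = nRT ln(V₂/V₁).
Q = (2.9)(8.314)(518) ln(4.16/14.1) = 12489 × -1.221 = -15245 J.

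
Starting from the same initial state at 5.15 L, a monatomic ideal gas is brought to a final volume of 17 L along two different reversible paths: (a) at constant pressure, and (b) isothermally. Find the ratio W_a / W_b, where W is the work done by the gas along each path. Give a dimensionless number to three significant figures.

W_a / W_b ≈ 1.93

Path (a) isobaric: W = P₁(V₂ − V₁) → W_a/(P₁V₁) = 2.301.
Path (b) isothermal: W = P₁V₁ ln(V₂/V₁) → W_b/(P₁V₁) = 1.194.
W_a / W_b = 2.301 / 1.194 = 1.927.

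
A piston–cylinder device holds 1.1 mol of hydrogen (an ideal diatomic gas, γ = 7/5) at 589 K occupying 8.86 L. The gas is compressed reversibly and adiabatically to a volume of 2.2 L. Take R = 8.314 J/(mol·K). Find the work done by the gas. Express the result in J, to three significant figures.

Adiabatic: TV^(γ−1) = const with γ = 7/5.
T₂ = T₁ (V₁/V₂)^(γ−1) = 589 × (8.86/2.2)^0.4 = 589 × 1.746 = 1028 K.
W_by = nCᵥ(T₁ − T₂) = (1.1)(20.79)(589 − 1028) = -10044 J.

W ≈ -10000 J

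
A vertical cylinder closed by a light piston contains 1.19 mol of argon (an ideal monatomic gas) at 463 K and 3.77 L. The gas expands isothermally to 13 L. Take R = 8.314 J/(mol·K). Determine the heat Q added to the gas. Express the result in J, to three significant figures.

Isothermal ⇒ ΔU = 0, so Q = W = nRT ln(V₂/V₁).
Q = (1.19)(8.314)(463) ln(13/3.77) = 4581 × 1.238 = 5670 J.

Q ≈ 5670 J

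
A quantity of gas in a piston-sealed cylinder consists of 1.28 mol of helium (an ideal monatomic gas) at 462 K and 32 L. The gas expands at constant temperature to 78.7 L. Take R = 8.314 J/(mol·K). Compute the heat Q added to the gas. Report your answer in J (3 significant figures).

Q ≈ 4420 J

Isothermal ⇒ ΔU = 0, so Q = W = nRT ln(V₂/V₁).
Q = (1.28)(8.314)(462) ln(78.7/32) = 4917 × 0.8999 = 4424 J.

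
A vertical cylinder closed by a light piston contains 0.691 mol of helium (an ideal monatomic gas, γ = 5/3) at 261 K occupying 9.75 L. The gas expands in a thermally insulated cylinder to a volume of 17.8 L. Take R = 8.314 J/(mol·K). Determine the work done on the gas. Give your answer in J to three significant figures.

Adiabatic: TV^(γ−1) = const with γ = 5/3.
T₂ = T₁ (V₁/V₂)^(γ−1) = 261 × (9.75/17.8)^0.667 = 261 × 0.6695 = 174.7 K.
W_by = nCᵥ(T₁ − T₂) = (0.691)(12.47)(261 − 174.7) = 743.4 J.
Work on gas = −W_by = -743.4 J.

W ≈ -743 J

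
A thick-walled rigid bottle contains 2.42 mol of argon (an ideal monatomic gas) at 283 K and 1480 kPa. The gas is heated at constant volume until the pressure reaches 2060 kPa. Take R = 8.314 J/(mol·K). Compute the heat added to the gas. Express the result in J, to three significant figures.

Constant volume ⇒ W = 0, so Q = ΔU = nCᵥΔT with Cᵥ = 3R/2 = 12.47 J/(mol·K).
At constant V, T₂/T₁ = P₂/P₁ ⇒ ΔT = T₁(P₂/P₁ − 1) = 283·(2060/1480 − 1) = 110.9 K.
ΔU = (2.42)(12.47)(110.9) = 3347 J.

Q ≈ 3350 J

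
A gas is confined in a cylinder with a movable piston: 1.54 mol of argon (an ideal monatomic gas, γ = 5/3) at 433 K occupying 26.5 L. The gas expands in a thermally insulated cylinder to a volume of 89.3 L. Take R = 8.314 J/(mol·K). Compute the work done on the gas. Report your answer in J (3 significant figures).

Adiabatic: TV^(γ−1) = const with γ = 5/3.
T₂ = T₁ (V₁/V₂)^(γ−1) = 433 × (26.5/89.3)^0.667 = 433 × 0.4449 = 192.6 K.
W_by = nCᵥ(T₁ − T₂) = (1.54)(12.47)(433 − 192.6) = 4616 J.
Work on gas = −W_by = -4616 J.

W ≈ -4620 J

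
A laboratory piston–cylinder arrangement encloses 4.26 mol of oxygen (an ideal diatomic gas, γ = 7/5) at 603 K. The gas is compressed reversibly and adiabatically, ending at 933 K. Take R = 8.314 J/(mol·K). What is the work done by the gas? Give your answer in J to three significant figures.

W ≈ -29200 J

Adiabatic ⇒ Q = 0, so W_by = −ΔU = nCᵥ(T₁ − T₂).
Cᵥ = 5R/2 = 20.79 J/(mol·K).
W = (4.26)(20.79)(603 − 933) = -29220 J.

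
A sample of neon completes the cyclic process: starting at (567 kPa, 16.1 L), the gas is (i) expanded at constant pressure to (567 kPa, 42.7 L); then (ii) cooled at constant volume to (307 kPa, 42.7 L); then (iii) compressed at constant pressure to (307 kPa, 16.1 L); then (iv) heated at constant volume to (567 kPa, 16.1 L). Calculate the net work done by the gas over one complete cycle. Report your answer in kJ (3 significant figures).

Constant-volume legs do no work.
W(i) = (567)(42.7 − 16.1) = 15082 J; W(iii) = (307)(16.1 − 42.7) = -8166 J.
W_net = 15082 − 8166 = 6916 J (the clockwise enclosed area).

W_net ≈ 6.92 kJ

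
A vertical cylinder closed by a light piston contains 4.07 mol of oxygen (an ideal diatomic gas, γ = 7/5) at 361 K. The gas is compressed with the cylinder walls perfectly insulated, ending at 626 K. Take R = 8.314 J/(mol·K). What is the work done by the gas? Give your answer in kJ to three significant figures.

Adiabatic ⇒ Q = 0, so W_by = −ΔU = nCᵥ(T₁ − T₂).
Cᵥ = 5R/2 = 20.79 J/(mol·K).
W = (4.07)(20.79)(361 − 626) = -22418 J.

W ≈ -22.4 kJ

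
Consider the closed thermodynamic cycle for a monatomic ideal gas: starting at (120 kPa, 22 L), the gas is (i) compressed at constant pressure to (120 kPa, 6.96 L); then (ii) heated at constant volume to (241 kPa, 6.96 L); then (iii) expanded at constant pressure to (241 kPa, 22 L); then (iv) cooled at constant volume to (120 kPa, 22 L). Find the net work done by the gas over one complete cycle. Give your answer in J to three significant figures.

Constant-volume legs do no work.
W(i) = (120)(6.96 − 22) = -1805 J; W(iii) = (241)(22 − 6.96) = 3625 J.
W_net = -1805 + 3625 = 1820 J (the clockwise enclosed area).

W_net ≈ 1820 J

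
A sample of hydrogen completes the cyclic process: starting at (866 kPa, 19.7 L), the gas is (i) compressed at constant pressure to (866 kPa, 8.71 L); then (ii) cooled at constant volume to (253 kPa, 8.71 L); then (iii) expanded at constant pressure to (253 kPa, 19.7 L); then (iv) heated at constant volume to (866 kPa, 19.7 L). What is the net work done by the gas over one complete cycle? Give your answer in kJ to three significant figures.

W_net ≈ -6.74 kJ

Constant-volume legs do no work.
W(i) = (866)(8.71 − 19.7) = -9517 J; W(iii) = (253)(19.7 − 8.71) = 2780 J.
W_net = -9517 + 2780 = -6737 J (the counter-clockwise enclosed area).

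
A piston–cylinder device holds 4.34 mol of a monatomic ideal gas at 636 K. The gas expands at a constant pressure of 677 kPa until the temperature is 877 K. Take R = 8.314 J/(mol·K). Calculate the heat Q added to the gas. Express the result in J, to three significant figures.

Isobaric: W = nRΔT = (4.34)(8.314)(241) = 8696 J.
ΔU = nCᵥΔT with Cᵥ = 3R/2: ΔU = (4.34)(12.47)(241) = 13044 J.
Q = ΔU + W = 13044 + 8696 = 21740 J.

Q ≈ 21700 J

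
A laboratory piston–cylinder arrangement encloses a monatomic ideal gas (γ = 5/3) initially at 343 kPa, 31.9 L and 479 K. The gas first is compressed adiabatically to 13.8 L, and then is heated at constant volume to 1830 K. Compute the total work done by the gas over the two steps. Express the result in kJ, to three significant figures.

W_total ≈ -12.3 kJ

Step 1 (adiabatic): W = (P₁V₁ − P₂V₂)/(γ−1) = (10942 − 19129)/0.667 = -12281 J.
Step 2 (isochoric): W = 0 (constant volume).
W_total = -12281 + 0 = -12281 J.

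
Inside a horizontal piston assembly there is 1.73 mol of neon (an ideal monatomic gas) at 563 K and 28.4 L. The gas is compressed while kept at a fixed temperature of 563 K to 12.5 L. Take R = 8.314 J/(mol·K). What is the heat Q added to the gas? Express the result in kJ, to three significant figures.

Q ≈ -6.65 kJ

Isothermal ⇒ ΔU = 0, so Q = W = nRT ln(V₂/V₁).
Q = (1.73)(8.314)(563) ln(12.5/28.4) = 8098 × -0.8207 = -6646 J.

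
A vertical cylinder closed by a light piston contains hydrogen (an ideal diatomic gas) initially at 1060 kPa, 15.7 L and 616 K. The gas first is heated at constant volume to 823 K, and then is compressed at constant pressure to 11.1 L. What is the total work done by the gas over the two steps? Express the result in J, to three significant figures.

Step 1 (isochoric): W = 0 (constant volume).
After step 1: P = 1416 kPa (V unchanged).
Step 2 (isobaric): W = PΔV = (1416 kPa)(11.1 − 15.7 L) = -6515 J.
W_total = 0 − 6515 = -6515 J.

W_total ≈ -6510 J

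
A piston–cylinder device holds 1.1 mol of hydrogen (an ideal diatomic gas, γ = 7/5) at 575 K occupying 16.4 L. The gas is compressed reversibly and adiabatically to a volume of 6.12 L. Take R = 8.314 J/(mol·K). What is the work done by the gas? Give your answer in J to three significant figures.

W ≈ -6350 J

Adiabatic: TV^(γ−1) = const with γ = 7/5.
T₂ = T₁ (V₁/V₂)^(γ−1) = 575 × (16.4/6.12)^0.4 = 575 × 1.483 = 852.9 K.
W_by = nCᵥ(T₁ − T₂) = (1.1)(20.79)(575 − 852.9) = -6354 J.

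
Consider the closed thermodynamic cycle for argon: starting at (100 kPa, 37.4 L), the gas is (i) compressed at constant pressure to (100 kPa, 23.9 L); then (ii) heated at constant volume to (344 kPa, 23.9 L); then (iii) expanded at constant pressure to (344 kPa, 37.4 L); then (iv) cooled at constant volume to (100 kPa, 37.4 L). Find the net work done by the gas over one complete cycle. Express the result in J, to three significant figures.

Constant-volume legs do no work.
W(i) = (100)(23.9 − 37.4) = -1350 J; W(iii) = (344)(37.4 − 23.9) = 4644 J.
W_net = -1350 + 4644 = 3294 J (the clockwise enclosed area).

W_net ≈ 3290 J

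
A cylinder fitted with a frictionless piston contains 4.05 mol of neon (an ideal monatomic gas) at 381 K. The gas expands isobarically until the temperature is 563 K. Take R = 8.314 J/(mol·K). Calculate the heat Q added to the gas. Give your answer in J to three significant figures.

Q ≈ 15300 J

Isobaric: W = nRΔT = (4.05)(8.314)(182) = 6128 J.
ΔU = nCᵥΔT with Cᵥ = 3R/2: ΔU = (4.05)(12.47)(182) = 9192 J.
Q = ΔU + W = 9192 + 6128 = 15321 J.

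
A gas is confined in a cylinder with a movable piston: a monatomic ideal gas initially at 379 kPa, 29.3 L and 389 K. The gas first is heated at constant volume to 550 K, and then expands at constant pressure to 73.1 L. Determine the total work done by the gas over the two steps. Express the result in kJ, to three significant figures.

W_total ≈ 23.5 kJ

Step 1 (isochoric): W = 0 (constant volume).
After step 1: P = 535.9 kPa (V unchanged).
Step 2 (isobaric): W = PΔV = (535.9 kPa)(73.1 − 29.3 L) = 23471 J.
W_total = 0 + 23471 = 23471 J.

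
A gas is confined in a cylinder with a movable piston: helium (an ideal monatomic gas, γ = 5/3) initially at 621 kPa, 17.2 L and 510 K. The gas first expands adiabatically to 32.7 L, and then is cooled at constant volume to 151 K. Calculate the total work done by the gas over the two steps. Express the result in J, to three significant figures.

Step 1 (adiabatic): W = (P₁V₁ − P₂V₂)/(γ−1) = (10681 − 6960)/0.667 = 5582 J.
Step 2 (isochoric): W = 0 (constant volume).
W_total = 5582 + 0 = 5582 J.

W_total ≈ 5580 J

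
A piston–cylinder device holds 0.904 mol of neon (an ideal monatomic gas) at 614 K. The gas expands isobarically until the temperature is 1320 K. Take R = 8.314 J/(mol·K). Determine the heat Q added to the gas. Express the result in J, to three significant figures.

Q ≈ 13300 J

Isobaric: W = nRΔT = (0.904)(8.314)(706) = 5306 J.
ΔU = nCᵥΔT with Cᵥ = 3R/2: ΔU = (0.904)(12.47)(706) = 7959 J.
Q = ΔU + W = 7959 + 5306 = 13265 J.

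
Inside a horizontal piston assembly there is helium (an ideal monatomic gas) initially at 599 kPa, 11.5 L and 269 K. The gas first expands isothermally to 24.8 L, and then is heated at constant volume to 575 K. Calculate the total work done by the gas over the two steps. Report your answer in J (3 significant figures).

W_total ≈ 5290 J

Step 1 (isothermal): W = P₁V₁ ln(V₂/V₁) = (6888) ln(24.8/11.5) = 5294 J.
Step 2 (isochoric): W = 0 (constant volume).
W_total = 5294 + 0 = 5294 J.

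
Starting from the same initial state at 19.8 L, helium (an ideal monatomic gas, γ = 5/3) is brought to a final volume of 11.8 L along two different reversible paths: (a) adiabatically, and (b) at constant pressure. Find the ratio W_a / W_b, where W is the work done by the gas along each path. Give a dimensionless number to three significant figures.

Path (a) adiabatic: W = P₁V₁(1 − (V₁/V₂)^(γ−1))/(γ−1) → W_a/(P₁V₁) = -0.6181.
Path (b) isobaric: W = P₁(V₂ − V₁) → W_b/(P₁V₁) = -0.404.
W_a / W_b = -0.6181 / -0.404 = 1.53.

W_a / W_b ≈ 1.53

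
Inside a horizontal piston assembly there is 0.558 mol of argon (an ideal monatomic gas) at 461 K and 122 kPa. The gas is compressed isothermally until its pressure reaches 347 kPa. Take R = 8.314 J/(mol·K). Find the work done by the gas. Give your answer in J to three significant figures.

Isothermal process: W = nRT ln(V₂/V₁) = nRT ln(P₁/P₂).
W = (0.558)(8.314)(461) × ln(122/347)
  = 2139 × ln(0.3516) = 2139 × -1.045
W_by_gas = -2236 J.

W ≈ -2240 J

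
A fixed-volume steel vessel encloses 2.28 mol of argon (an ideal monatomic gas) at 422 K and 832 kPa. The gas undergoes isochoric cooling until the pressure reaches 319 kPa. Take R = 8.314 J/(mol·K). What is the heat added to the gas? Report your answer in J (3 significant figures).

Constant volume ⇒ W = 0, so Q = ΔU = nCᵥΔT with Cᵥ = 3R/2 = 12.47 J/(mol·K).
At constant V, T₂/T₁ = P₂/P₁ ⇒ ΔT = T₁(P₂/P₁ − 1) = 422·(319/832 − 1) = -260.2 K.
ΔU = (2.28)(12.47)(-260.2) = -7398 J.

Q ≈ -7400 J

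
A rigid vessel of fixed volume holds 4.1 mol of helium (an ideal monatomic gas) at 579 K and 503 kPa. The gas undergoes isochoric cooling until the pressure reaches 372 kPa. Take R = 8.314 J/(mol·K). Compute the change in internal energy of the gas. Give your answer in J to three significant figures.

Constant volume ⇒ W = 0, so Q = ΔU = nCᵥΔT with Cᵥ = 3R/2 = 12.47 J/(mol·K).
At constant V, T₂/T₁ = P₂/P₁ ⇒ ΔT = T₁(P₂/P₁ − 1) = 579·(372/503 − 1) = -150.8 K.
ΔU = (4.1)(12.47)(-150.8) = -7710 J.

ΔU ≈ -7710 J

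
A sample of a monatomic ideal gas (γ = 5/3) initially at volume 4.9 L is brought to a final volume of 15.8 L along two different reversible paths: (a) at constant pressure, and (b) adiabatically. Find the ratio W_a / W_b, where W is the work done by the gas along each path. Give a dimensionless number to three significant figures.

Path (a) isobaric: W = P₁(V₂ − V₁) → W_a/(P₁V₁) = 2.224.
Path (b) adiabatic: W = P₁V₁(1 − (V₁/V₂)^(γ−1))/(γ−1) → W_b/(P₁V₁) = 0.8127.
W_a / W_b = 2.224 / 0.8127 = 2.737.

W_a / W_b ≈ 2.74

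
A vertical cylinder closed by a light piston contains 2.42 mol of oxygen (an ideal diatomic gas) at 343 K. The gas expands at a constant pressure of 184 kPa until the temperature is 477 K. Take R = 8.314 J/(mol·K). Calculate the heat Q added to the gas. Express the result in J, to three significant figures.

Isobaric: W = nRΔT = (2.42)(8.314)(134) = 2696 J.
ΔU = nCᵥΔT with Cᵥ = 5R/2: ΔU = (2.42)(20.79)(134) = 6740 J.
Q = ΔU + W = 6740 + 2696 = 9436 J.

Q ≈ 9440 J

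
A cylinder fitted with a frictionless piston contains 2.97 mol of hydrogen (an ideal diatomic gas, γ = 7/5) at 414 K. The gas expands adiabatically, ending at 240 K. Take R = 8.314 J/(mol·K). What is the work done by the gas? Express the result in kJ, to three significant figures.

W ≈ 10.7 kJ

Adiabatic ⇒ Q = 0, so W_by = −ΔU = nCᵥ(T₁ − T₂).
Cᵥ = 5R/2 = 20.79 J/(mol·K).
W = (2.97)(20.79)(414 − 240) = 10741 J.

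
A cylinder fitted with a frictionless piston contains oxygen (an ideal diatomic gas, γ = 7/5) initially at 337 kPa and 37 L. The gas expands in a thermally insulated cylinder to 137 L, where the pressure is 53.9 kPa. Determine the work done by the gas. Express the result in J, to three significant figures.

W ≈ 12700 J

Adiabatic: W = (P₁V₁ − P₂V₂)/(γ − 1) with γ = 7/5.
P₁V₁ = 12469 J, P₂V₂ = 7384 J.
W = (12469 − 7384) / 0.4 = 12712 J.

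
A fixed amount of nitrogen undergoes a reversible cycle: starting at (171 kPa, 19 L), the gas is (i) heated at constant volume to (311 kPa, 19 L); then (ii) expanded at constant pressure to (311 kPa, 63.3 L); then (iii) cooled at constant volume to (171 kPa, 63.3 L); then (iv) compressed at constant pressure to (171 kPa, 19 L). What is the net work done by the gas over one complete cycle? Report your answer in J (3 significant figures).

W_net ≈ 6200 J

Constant-volume legs do no work.
W(ii) = (311)(63.3 − 19) = 13777 J; W(iv) = (171)(19 − 63.3) = -7575 J.
W_net = 13777 − 7575 = 6202 J (the clockwise enclosed area).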